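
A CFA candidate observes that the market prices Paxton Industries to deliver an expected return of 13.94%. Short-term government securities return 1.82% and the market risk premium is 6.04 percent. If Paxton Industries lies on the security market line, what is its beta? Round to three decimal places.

β = (E(R) − R_f) / MRP = (13.94% − 1.82%) / 6.04% = 12.12% / 6.04% = 2.007

2.007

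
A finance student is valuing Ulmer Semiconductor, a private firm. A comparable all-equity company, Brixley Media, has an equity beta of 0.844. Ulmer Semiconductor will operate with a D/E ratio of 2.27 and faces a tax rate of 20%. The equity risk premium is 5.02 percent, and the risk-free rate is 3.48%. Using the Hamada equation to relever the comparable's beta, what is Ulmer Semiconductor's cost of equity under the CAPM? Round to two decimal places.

15.41%

β_L = β_U × [1 + (1 − t)(D/E)] = 0.844 × [1 + (1 − 0.20) × 2.27]
    = 0.844 × [1 + 0.80 × 2.27] = 0.844 × 2.8160 = 2.3767
E(R) = R_f + β_L × MRP = 3.48% + 2.3767 × 5.02% = 15.41%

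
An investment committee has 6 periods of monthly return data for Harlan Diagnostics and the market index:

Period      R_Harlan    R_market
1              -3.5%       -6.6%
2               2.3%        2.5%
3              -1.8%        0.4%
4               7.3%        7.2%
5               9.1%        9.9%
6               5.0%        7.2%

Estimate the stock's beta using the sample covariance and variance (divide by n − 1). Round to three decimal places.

Mean R_i = (-3.5 + 2.3 − 1.8 + 7.3 + 9.1 + 5.0) / 6 = 3.0667%
Mean R_m = (-6.6 + 2.5 + 0.4 + 7.2 + 9.9 + 7.2) / 6 = 3.4333%
Σ(R_i − R̄_i)(R_m − R̄_m) = 143.6067  ⇒  Cov = 143.6067 / 5 = 28.7213
Σ(R_m − R̄_m)² = 180.9333  ⇒  Var(R_m) = 180.9333 / 5 = 36.1867
β = Cov / Var(R_m) = 28.7213 / 36.1867 = 0.7937

0.794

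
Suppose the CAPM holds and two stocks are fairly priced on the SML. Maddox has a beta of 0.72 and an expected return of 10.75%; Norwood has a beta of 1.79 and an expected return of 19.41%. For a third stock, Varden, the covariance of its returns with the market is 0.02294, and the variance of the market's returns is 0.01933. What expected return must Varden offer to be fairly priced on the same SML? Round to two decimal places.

14.53%

MRP = (19.41% − 10.75%) / (1.79 − 0.72) = 8.0935%
R_f = 10.75% − 0.72 × 8.0935% = 4.9227%
β_Varden = Cov / Var(R_m) = 0.02294 / 0.01933 = 1.1868
E(R_Varden) = R_f + β × MRP = 4.9227% + 1.1868 × 8.0935% = 14.53%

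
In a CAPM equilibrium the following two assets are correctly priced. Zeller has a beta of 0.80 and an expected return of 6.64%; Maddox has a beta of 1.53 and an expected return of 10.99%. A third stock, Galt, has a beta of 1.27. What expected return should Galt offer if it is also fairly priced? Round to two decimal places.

MRP (SML slope) = (10.99% − 6.64%) / (1.53 − 0.80) = 4.35% / 0.73 = 5.9589%
R_f (intercept) = 6.64% − 0.80 × 5.9589% = 1.8729%
E(R_Galt) = R_f + β × MRP = 1.8729% + 1.27 × 5.9589% = 9.44%

9.44%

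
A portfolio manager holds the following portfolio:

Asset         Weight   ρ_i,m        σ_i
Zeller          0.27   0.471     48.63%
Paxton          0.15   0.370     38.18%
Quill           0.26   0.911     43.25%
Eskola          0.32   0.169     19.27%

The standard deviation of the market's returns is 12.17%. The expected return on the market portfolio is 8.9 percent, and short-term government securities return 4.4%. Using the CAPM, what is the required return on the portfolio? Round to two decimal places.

11.64%

β_Zeller = 0.471 × 48.63% / 12.17% = 1.8821
β_Paxton = 0.370 × 38.18% / 12.17% = 1.1608
β_Quill = 0.911 × 43.25% / 12.17% = 3.2375
β_Eskola = 0.169 × 19.27% / 12.17% = 0.2676
β_P = Σ w_i β_i = 0.27×1.8821 + 0.15×1.1608 + 0.26×3.2375 + 0.32×0.2676 = 1.6097
MRP = 8.9% − 4.4% = 4.50%
E(R_P) = R_f + β_P × MRP = 4.4% + 1.6097 × 4.5% = 11.64%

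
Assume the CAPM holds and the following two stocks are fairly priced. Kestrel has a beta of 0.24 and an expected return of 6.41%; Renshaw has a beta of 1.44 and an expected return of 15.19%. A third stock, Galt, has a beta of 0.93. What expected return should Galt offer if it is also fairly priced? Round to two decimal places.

11.46%

MRP (SML slope) = (15.19% − 6.41%) / (1.44 − 0.24) = 8.78% / 1.20 = 7.3167%
R_f (intercept) = 6.41% − 0.24 × 7.3167% = 4.6540%
E(R_Galt) = R_f + β × MRP = 4.6540% + 0.93 × 7.3167% = 11.46%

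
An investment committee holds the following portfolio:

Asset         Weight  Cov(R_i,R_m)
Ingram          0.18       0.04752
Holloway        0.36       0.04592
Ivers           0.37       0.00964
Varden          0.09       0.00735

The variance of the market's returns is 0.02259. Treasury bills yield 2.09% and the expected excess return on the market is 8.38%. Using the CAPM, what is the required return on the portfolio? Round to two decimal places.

β_Ingram = 0.04752 / 0.02259 = 2.1036
β_Holloway = 0.04592 / 0.02259 = 2.0328
β_Ivers = 0.00964 / 0.02259 = 0.4267
β_Varden = 0.00735 / 0.02259 = 0.3254
β_P = Σ w_i β_i = 0.18×2.1036 + 0.36×2.0328 + 0.37×0.4267 + 0.09×0.3254 = 1.2976
E(R_P) = R_f + β_P × MRP = 2.09% + 1.2976 × 8.38% = 12.96%

12.96%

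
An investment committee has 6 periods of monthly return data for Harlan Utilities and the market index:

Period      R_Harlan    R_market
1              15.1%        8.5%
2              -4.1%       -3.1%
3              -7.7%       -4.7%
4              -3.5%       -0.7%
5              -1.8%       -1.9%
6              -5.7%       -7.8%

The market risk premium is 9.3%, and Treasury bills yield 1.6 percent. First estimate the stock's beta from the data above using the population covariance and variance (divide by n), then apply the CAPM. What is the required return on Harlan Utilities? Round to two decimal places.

Mean R_i = (15.1 − 4.1 − 7.7 − 3.5 − 1.8 − 5.7) / 6 = -1.2833%
Mean R_m = (8.5 − 3.1 − 4.7 − 0.7 − 1.9 − 7.8) / 6 = -1.6167%
Σ(R_i − R̄_i)(R_m − R̄_m) = 215.1317  ⇒  Cov = 215.1317 / 6 = 35.8553
Σ(R_m − R̄_m)² = 153.2083  ⇒  Var(R_m) = 153.2083 / 6 = 25.5347
β = Cov / Var(R_m) = 35.8553 / 25.5347 = 1.4042
E(R) = R_f + β × MRP = 1.6% + 1.4042 × 9.3% = 14.66%

14.66%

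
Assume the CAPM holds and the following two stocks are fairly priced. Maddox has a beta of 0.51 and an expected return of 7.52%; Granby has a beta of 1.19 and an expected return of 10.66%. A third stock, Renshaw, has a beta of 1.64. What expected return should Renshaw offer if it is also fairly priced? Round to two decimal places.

12.74%

MRP (SML slope) = (10.66% − 7.52%) / (1.19 − 0.51) = 3.14% / 0.68 = 4.6176%
R_f (intercept) = 7.52% − 0.51 × 4.6176% = 5.1650%
E(R_Renshaw) = R_f + β × MRP = 5.1650% + 1.64 × 4.6176% = 12.74%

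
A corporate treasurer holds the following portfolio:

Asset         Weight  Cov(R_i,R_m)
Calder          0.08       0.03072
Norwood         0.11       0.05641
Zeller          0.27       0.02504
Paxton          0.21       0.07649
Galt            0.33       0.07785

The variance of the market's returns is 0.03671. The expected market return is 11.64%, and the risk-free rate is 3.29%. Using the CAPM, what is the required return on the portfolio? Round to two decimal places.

16.30%

β_Calder = 0.03072 / 0.03671 = 0.8368
β_Norwood = 0.05641 / 0.03671 = 1.5366
β_Zeller = 0.02504 / 0.03671 = 0.6821
β_Paxton = 0.07649 / 0.03671 = 2.0836
β_Galt = 0.07785 / 0.03671 = 2.1207
β_P = Σ w_i β_i = 0.08×0.8368 + 0.11×1.5366 + 0.27×0.6821 + 0.21×2.0836 + 0.33×2.1207 = 1.5575
MRP = 11.64% − 3.29% = 8.35%
E(R_P) = R_f + β_P × MRP = 3.29% + 1.5575 × 8.35% = 16.30%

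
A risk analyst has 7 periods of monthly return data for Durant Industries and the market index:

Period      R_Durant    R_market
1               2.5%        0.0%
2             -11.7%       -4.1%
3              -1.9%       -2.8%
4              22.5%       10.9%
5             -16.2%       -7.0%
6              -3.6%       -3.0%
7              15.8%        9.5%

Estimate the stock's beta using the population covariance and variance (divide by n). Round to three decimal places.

Mean R_i = (2.5 − 11.7 − 1.9 + 22.5 − 16.2 − 3.6 + 15.8) / 7 = 1.0571%
Mean R_m = (0.0 − 4.1 − 2.8 + 10.9 − 7.0 − 3.0 + 9.5) / 7 = 0.5000%
Σ(R_i − R̄_i)(R_m − R̄_m) = 569.1400  ⇒  Cov = 569.1400 / 7 = 81.3057
Σ(R_m − R̄_m)² = 289.9600  ⇒  Var(R_m) = 289.9600 / 7 = 41.4229
β = Cov / Var(R_m) = 81.3057 / 41.4229 = 1.9628

1.963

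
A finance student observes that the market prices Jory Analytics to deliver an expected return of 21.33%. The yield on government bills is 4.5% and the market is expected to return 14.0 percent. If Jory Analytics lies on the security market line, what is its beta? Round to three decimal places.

1.772

MRP = 14.0% − 4.5% = 9.50%
β = (E(R) − R_f) / MRP = (21.33% − 4.5%) / 9.5% = 16.83% / 9.5% = 1.772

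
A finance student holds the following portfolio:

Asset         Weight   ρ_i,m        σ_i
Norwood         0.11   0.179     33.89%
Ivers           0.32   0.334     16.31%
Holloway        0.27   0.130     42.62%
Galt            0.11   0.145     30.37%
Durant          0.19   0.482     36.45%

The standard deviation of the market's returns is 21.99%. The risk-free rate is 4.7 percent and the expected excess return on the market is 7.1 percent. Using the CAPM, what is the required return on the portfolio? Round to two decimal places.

7.20%

β_Norwood = 0.179 × 33.89% / 21.99% = 0.2759
β_Ivers = 0.334 × 16.31% / 21.99% = 0.2477
β_Holloway = 0.130 × 42.62% / 21.99% = 0.2520
β_Galt = 0.145 × 30.37% / 21.99% = 0.2003
β_Durant = 0.482 × 36.45% / 21.99% = 0.7989
β_P = Σ w_i β_i = 0.11×0.2759 + 0.32×0.2477 + 0.27×0.2520 + 0.11×0.2003 + 0.19×0.7989 = 0.3515
E(R_P) = R_f + β_P × MRP = 4.7% + 0.3515 × 7.1% = 7.20%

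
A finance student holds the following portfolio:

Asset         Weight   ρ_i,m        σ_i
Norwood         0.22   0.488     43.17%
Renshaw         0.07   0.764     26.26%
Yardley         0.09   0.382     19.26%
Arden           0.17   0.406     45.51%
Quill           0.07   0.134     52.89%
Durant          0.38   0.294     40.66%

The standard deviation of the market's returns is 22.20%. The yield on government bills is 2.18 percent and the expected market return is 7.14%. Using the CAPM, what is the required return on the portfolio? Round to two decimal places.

5.50%

β_Norwood = 0.488 × 43.17% / 22.20% = 0.9490
β_Renshaw = 0.764 × 26.26% / 22.20% = 0.9037
β_Yardley = 0.382 × 19.26% / 22.20% = 0.3314
β_Arden = 0.406 × 45.51% / 22.20% = 0.8323
β_Quill = 0.134 × 52.89% / 22.20% = 0.3192
β_Durant = 0.294 × 40.66% / 22.20% = 0.5385
β_P = Σ w_i β_i = 0.22×0.9490 + 0.07×0.9037 + 0.09×0.3314 + 0.17×0.8323 + 0.07×0.3192 + 0.38×0.5385 = 0.6703
MRP = 7.14% − 2.18% = 4.96%
E(R_P) = R_f + β_P × MRP = 2.18% + 0.6703 × 4.96% = 5.50%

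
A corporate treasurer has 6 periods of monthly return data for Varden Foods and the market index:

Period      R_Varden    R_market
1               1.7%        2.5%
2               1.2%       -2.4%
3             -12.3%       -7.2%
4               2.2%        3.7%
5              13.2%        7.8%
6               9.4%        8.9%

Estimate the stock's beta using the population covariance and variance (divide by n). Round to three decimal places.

1.332

Mean R_i = (1.7 + 1.2 − 12.3 + 2.2 + 13.2 + 9.4) / 6 = 2.5667%
Mean R_m = (2.5 − 2.4 − 7.2 + 3.7 + 7.8 + 8.9) / 6 = 2.2167%
Σ(R_i − R̄_i)(R_m − R̄_m) = 250.5533  ⇒  Cov = 250.5533 / 6 = 41.7589
Σ(R_m − R̄_m)² = 188.1083  ⇒  Var(R_m) = 188.1083 / 6 = 31.3514
β = Cov / Var(R_m) = 41.7589 / 31.3514 = 1.3320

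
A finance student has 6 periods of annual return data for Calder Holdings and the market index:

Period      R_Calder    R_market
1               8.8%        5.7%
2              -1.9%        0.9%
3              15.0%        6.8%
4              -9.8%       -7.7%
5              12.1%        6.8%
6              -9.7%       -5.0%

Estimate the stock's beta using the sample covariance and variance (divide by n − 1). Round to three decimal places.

1.687

Mean R_i = (8.8 − 1.9 + 15.0 − 9.8 + 12.1 − 9.7) / 6 = 2.4167%
Mean R_m = (5.7 + 0.9 + 6.8 − 7.7 + 6.8 − 5.0) / 6 = 1.2500%
Σ(R_i − R̄_i)(R_m − R̄_m) = 338.5650  ⇒  Cov = 338.5650 / 5 = 67.7130
Σ(R_m − R̄_m)² = 200.6950  ⇒  Var(R_m) = 200.6950 / 5 = 40.1390
β = Cov / Var(R_m) = 67.7130 / 40.1390 = 1.6870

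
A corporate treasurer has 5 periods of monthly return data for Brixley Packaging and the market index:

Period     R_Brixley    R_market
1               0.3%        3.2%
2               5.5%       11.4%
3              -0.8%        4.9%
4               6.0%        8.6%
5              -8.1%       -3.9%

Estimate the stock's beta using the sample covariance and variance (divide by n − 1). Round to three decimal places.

0.946

Mean R_i = (0.3 + 5.5 − 0.8 + 6.0 − 8.1) / 5 = 0.5800%
Mean R_m = (3.2 + 11.4 + 4.9 + 8.6 − 3.9) / 5 = 4.8400%
Σ(R_i − R̄_i)(R_m − R̄_m) = 128.8940  ⇒  Cov = 128.8940 / 4 = 32.2235
Σ(R_m − R̄_m)² = 136.2520  ⇒  Var(R_m) = 136.2520 / 4 = 34.0630
β = Cov / Var(R_m) = 32.2235 / 34.0630 = 0.9460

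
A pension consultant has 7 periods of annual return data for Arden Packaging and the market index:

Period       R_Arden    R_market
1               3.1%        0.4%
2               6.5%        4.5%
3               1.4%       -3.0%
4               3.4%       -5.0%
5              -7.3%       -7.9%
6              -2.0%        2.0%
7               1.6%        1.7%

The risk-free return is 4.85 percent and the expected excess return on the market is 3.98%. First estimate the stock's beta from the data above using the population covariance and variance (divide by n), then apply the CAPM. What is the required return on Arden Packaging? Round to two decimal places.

Mean R_i = (3.1 + 6.5 + 1.4 + 3.4 − 7.3 − 2.0 + 1.6) / 7 = 0.9571%
Mean R_m = (0.4 + 4.5 − 3.0 − 5.0 − 7.9 + 2.0 + 1.7) / 7 = -1.0429%
Σ(R_i − R̄_i)(R_m − R̄_m) = 72.6671  ⇒  Cov = 72.6671 / 7 = 10.3810
Σ(R_m − R̄_m)² = 116.0971  ⇒  Var(R_m) = 116.0971 / 7 = 16.5853
β = Cov / Var(R_m) = 10.3810 / 16.5853 = 0.6259
E(R) = R_f + β × MRP = 4.85% + 0.6259 × 3.98% = 7.34%

7.34%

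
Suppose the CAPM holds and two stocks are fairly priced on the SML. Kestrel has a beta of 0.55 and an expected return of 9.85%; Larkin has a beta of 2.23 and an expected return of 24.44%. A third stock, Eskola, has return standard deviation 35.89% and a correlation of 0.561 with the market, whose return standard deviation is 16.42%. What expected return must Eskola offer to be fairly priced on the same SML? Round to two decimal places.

MRP = (24.44% − 9.85%) / (2.23 − 0.55) = 8.6845%
R_f = 9.85% − 0.55 × 8.6845% = 5.0735%
β_Eskola = ρ·σ_i/σ_m = 0.561 × 35.89 / 16.42 = 1.2262
E(R_Eskola) = R_f + β × MRP = 5.0735% + 1.2262 × 8.6845% = 15.72%

15.72%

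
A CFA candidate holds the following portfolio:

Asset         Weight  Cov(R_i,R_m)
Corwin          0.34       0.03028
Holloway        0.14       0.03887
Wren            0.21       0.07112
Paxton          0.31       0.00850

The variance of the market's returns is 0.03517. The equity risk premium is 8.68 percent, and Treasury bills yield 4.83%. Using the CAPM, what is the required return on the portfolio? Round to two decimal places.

β_Corwin = 0.03028 / 0.03517 = 0.8610
β_Holloway = 0.03887 / 0.03517 = 1.1052
β_Wren = 0.07112 / 0.03517 = 2.0222
β_Paxton = 0.00850 / 0.03517 = 0.2417
β_P = Σ w_i β_i = 0.34×0.8610 + 0.14×1.1052 + 0.21×2.0222 + 0.31×0.2417 = 0.9471
E(R_P) = R_f + β_P × MRP = 4.83% + 0.9471 × 8.68% = 13.05%

13.05%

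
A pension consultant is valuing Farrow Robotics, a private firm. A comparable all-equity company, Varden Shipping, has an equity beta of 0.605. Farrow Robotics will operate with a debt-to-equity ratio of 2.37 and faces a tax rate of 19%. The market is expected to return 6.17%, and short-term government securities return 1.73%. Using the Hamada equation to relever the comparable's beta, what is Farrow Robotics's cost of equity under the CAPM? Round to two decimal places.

9.57%

β_L = β_U × [1 + (1 − t)(D/E)] = 0.605 × [1 + (1 − 0.19) × 2.37]
    = 0.605 × [1 + 0.81 × 2.37] = 0.605 × 2.9197 = 1.7664
MRP = 6.17% − 1.73% = 4.44%
E(R) = R_f + β_L × MRP = 1.73% + 1.7664 × 4.44% = 9.57%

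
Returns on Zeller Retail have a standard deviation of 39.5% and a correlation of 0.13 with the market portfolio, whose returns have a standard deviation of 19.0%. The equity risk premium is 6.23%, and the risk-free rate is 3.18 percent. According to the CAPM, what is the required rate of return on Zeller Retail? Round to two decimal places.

4.86%

β = ρ × σ_i / σ_m = 0.13 × 39.5% / 19.0% = 0.2703
E(R) = 3.18% + 0.2703 × 6.23% = 4.86%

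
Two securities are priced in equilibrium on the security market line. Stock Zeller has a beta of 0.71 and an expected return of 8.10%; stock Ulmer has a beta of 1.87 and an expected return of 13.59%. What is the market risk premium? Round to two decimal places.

4.73%

Both satisfy E(R) = R_f + β·MRP, so the slope of the SML is
MRP = (13.59% − 8.10%) / (1.87 − 0.71) = 5.49% / 1.16 = 4.7328%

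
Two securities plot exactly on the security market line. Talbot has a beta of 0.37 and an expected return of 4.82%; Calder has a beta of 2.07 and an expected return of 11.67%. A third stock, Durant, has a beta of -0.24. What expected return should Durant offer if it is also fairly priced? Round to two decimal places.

2.36%

MRP (SML slope) = (11.67% − 4.82%) / (2.07 − 0.37) = 6.85% / 1.70 = 4.0294%
R_f (intercept) = 4.82% − 0.37 × 4.0294% = 3.3291%
E(R_Durant) = R_f + β × MRP = 3.3291% + -0.24 × 4.0294% = 2.36%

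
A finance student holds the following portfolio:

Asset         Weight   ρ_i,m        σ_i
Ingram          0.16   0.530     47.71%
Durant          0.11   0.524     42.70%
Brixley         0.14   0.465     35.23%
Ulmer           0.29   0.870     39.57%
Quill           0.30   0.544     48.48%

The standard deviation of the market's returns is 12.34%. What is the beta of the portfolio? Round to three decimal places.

2.163

β_Ingram = 0.530 × 47.71% / 12.34% = 2.0491
β_Durant = 0.524 × 42.70% / 12.34% = 1.8132
β_Brixley = 0.465 × 35.23% / 12.34% = 1.3275
β_Ulmer = 0.870 × 39.57% / 12.34% = 2.7898
β_Quill = 0.544 × 48.48% / 12.34% = 2.1372
β_P = Σ w_i β_i = 0.16×2.0491 + 0.11×1.8132 + 0.14×1.3275 + 0.29×2.7898 + 0.30×2.1372 = 2.1634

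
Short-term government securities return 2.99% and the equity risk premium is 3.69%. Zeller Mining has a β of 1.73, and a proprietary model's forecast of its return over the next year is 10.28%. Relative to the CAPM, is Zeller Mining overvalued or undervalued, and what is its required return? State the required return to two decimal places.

Undervalued; required return 9.37%

Required return = R_f + β·MRP = 2.99% + 1.73 × 3.69% = 9.37%
Forecast 10.28% > required 9.37% → the stock plots above the SML → undervalued.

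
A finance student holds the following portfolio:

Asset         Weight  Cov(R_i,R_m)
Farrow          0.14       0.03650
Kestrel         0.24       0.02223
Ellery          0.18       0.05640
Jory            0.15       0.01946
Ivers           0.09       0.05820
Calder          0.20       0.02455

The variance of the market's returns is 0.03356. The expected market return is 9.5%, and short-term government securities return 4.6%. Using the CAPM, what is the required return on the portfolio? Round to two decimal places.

β_Farrow = 0.03650 / 0.03356 = 1.0876
β_Kestrel = 0.02223 / 0.03356 = 0.6624
β_Ellery = 0.05640 / 0.03356 = 1.6806
β_Jory = 0.01946 / 0.03356 = 0.5799
β_Ivers = 0.05820 / 0.03356 = 1.7342
β_Calder = 0.02455 / 0.03356 = 0.7315
β_P = Σ w_i β_i = 0.14×1.0876 + 0.24×0.6624 + 0.18×1.6806 + 0.15×0.5799 + 0.09×1.7342 + 0.20×0.7315 = 1.0031
MRP = 9.5% − 4.6% = 4.90%
E(R_P) = R_f + β_P × MRP = 4.6% + 1.0031 × 4.9% = 9.52%

9.52%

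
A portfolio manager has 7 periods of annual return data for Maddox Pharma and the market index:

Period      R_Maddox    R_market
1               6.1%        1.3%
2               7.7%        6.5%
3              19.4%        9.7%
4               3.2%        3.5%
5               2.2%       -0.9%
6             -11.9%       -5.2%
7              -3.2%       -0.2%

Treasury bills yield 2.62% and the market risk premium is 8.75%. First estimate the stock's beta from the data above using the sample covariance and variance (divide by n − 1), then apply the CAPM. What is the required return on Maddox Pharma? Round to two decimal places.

Mean R_i = (6.1 + 7.7 + 19.4 + 3.2 + 2.2 − 11.9 − 3.2) / 7 = 3.3571%
Mean R_m = (1.3 + 6.5 + 9.7 + 3.5 − 0.9 − 5.2 − 0.2) / 7 = 2.1000%
Σ(R_i − R̄_i)(R_m − R̄_m) = 268.5500  ⇒  Cov = 268.5500 / 6 = 44.7583
Σ(R_m − R̄_m)² = 147.3000  ⇒  Var(R_m) = 147.3000 / 6 = 24.5500
β = Cov / Var(R_m) = 44.7583 / 24.5500 = 1.8231
E(R) = R_f + β × MRP = 2.62% + 1.8231 × 8.75% = 18.57%

18.57%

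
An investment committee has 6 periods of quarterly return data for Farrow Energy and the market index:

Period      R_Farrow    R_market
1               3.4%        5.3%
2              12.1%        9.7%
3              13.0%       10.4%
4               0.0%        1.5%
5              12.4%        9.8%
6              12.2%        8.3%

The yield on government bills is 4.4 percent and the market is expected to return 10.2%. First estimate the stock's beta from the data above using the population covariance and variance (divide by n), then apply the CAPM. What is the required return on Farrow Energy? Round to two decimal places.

13.59%

Mean R_i = (3.4 + 12.1 + 13.0 + 0.0 + 12.4 + 12.2) / 6 = 8.8500%
Mean R_m = (5.3 + 9.7 + 10.4 + 1.5 + 9.8 + 8.3) / 6 = 7.5000%
Σ(R_i − R̄_i)(R_m − R̄_m) = 95.1200  ⇒  Cov = 95.1200 / 6 = 15.8533
Σ(R_m − R̄_m)² = 60.0200  ⇒  Var(R_m) = 60.0200 / 6 = 10.0033
β = Cov / Var(R_m) = 15.8533 / 10.0033 = 1.5848
MRP = 10.2% − 4.4% = 5.80%
E(R) = R_f + β × MRP = 4.4% + 1.5848 × 5.8% = 13.59%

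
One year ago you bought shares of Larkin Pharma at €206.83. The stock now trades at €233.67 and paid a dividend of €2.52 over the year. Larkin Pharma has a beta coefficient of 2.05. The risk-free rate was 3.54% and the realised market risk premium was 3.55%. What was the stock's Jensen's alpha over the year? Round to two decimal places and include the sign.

+3.38%

Realised HPR = (P1 + D1 − P0) / P0 = (233.67 + 2.52 − 206.83) / 206.83 = 29.36 / 206.83 = 14.1952%
CAPM required = R_f + β·MRP = 3.54% + 2.05 × 3.55% = 10.8175%
α = realised − required = 14.1952% − 10.8175% = +3.38%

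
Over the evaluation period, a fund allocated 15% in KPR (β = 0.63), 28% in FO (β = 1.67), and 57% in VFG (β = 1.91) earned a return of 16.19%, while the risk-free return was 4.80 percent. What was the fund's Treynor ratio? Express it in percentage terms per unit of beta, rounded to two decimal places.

6.90%

β_P = 0.15×0.63 + 0.28×1.67 + 0.57×1.91 = 1.6508
Treynor = (R_P − R_f) / β_P = (16.19% − 4.80%) / 1.6508 = 11.39% / 1.6508 = 6.90%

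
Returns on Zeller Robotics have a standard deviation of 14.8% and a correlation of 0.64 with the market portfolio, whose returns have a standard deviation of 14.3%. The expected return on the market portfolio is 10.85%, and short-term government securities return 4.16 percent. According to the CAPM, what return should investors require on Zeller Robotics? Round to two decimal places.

β = ρ × σ_i / σ_m = 0.64 × 14.8% / 14.3% = 0.6624
MRP = 10.85% − 4.16% = 6.69%
E(R) = 4.16% + 0.6624 × 6.69% = 8.59%

8.59%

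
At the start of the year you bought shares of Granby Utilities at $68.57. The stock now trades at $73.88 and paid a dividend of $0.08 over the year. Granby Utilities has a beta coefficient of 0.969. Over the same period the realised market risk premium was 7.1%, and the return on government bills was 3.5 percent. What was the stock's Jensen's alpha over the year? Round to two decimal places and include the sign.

Realised HPR = (P1 + D1 − P0) / P0 = (73.88 + 0.08 − 68.57) / 68.57 = 5.39 / 68.57 = 7.8606%
CAPM required = R_f + β·MRP = 3.5% + 0.969 × 7.1% = 10.3799%
α = realised − required = 7.8606% − 10.3799% = -2.52%

-2.52%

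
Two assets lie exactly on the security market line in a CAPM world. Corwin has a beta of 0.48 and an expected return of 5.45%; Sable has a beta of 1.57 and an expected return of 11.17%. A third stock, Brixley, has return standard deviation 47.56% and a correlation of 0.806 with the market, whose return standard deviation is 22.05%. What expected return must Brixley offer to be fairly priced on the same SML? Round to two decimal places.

MRP = (11.17% − 5.45%) / (1.57 − 0.48) = 5.2477%
R_f = 5.45% − 0.48 × 5.2477% = 2.9311%
β_Brixley = ρ·σ_i/σ_m = 0.806 × 47.56 / 22.05 = 1.7385
E(R_Brixley) = R_f + β × MRP = 2.9311% + 1.7385 × 5.2477% = 12.05%

12.05%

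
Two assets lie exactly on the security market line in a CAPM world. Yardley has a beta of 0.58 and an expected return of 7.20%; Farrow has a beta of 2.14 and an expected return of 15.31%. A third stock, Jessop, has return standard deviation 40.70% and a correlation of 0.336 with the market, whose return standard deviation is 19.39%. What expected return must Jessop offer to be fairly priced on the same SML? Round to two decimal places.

MRP = (15.31% − 7.20%) / (2.14 − 0.58) = 5.1987%
R_f = 7.20% − 0.58 × 5.1987% = 4.1848%
β_Jessop = ρ·σ_i/σ_m = 0.336 × 40.70 / 19.39 = 0.7053
E(R_Jessop) = R_f + β × MRP = 4.1848% + 0.7053 × 5.1987% = 7.85%

7.85%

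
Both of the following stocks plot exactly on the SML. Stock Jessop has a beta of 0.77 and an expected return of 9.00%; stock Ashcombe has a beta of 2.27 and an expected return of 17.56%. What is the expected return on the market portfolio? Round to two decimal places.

Both satisfy E(R) = R_f + β·MRP, so the slope of the SML is
MRP = (17.56% − 9.00%) / (2.27 − 0.77) = 8.56% / 1.50 = 5.7067%
R_f = E(R_Jessop) − β_Jessop·MRP = 9.00% − 0.77 × 5.7067% = 4.6058%
E(R_m) = R_f + MRP = 4.6058% + 5.7067% = 10.31%

10.31%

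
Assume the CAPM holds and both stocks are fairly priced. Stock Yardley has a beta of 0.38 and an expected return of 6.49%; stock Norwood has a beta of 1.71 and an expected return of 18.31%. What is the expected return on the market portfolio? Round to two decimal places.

Both satisfy E(R) = R_f + β·MRP, so the slope of the SML is
MRP = (18.31% − 6.49%) / (1.71 − 0.38) = 11.82% / 1.33 = 8.8872%
R_f = E(R_Yardley) − β_Yardley·MRP = 6.49% − 0.38 × 8.8872% = 3.1129%
E(R_m) = R_f + MRP = 3.1129% + 8.8872% = 12.00%

12.00%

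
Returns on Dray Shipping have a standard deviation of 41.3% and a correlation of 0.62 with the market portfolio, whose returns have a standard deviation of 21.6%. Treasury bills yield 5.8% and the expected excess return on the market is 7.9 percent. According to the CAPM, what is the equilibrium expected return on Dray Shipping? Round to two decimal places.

15.17%

β = ρ × σ_i / σ_m = 0.62 × 41.3% / 21.6% = 1.1855
E(R) = 5.8% + 1.1855 × 7.9% = 15.17%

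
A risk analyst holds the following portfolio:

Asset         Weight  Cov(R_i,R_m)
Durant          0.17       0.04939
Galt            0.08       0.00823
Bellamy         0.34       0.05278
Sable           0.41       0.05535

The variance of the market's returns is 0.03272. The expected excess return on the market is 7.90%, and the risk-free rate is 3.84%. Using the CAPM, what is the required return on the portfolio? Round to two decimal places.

β_Durant = 0.04939 / 0.03272 = 1.5095
β_Galt = 0.00823 / 0.03272 = 0.2515
β_Bellamy = 0.05278 / 0.03272 = 1.6131
β_Sable = 0.05535 / 0.03272 = 1.6916
β_P = Σ w_i β_i = 0.17×1.5095 + 0.08×0.2515 + 0.34×1.6131 + 0.41×1.6916 = 1.5187
E(R_P) = R_f + β_P × MRP = 3.84% + 1.5187 × 7.90% = 15.84%

15.84%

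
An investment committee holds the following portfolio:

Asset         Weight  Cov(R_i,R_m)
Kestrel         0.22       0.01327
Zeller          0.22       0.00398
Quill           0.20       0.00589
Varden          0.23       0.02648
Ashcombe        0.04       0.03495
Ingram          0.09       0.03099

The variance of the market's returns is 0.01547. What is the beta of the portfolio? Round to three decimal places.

β_Kestrel = 0.01327 / 0.01547 = 0.8578
β_Zeller = 0.00398 / 0.01547 = 0.2573
β_Quill = 0.00589 / 0.01547 = 0.3807
β_Varden = 0.02648 / 0.01547 = 1.7117
β_Ashcombe = 0.03495 / 0.01547 = 2.2592
β_Ingram = 0.03099 / 0.01547 = 2.0032
β_P = Σ w_i β_i = 0.22×0.8578 + 0.22×0.2573 + 0.20×0.3807 + 0.23×1.7117 + 0.04×2.2592 + 0.09×2.0032 = 0.9858

0.986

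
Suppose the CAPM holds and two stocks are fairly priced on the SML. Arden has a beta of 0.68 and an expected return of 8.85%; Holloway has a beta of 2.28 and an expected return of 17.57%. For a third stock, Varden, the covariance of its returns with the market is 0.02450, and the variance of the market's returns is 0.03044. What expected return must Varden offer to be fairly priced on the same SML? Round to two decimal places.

9.53%

MRP = (17.57% − 8.85%) / (2.28 − 0.68) = 5.4500%
R_f = 8.85% − 0.68 × 5.4500% = 5.1440%
β_Varden = Cov / Var(R_m) = 0.02450 / 0.03044 = 0.8049
E(R_Varden) = R_f + β × MRP = 5.1440% + 0.8049 × 5.4500% = 9.53%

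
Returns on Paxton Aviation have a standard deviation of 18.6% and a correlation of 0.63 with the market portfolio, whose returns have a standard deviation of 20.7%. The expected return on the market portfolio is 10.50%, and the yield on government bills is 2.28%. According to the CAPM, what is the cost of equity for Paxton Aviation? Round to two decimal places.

6.93%

β = ρ × σ_i / σ_m = 0.63 × 18.6% / 20.7% = 0.5661
MRP = 10.50% − 2.28% = 8.22%
E(R) = 2.28% + 0.5661 × 8.22% = 6.93%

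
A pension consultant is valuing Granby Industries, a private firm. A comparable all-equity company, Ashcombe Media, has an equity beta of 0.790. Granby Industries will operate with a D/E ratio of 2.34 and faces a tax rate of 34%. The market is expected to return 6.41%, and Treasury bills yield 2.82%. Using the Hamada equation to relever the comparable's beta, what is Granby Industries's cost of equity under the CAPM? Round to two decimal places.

10.04%

β_L = β_U × [1 + (1 − t)(D/E)] = 0.790 × [1 + (1 − 0.34) × 2.34]
    = 0.790 × [1 + 0.66 × 2.34] = 0.790 × 2.5444 = 2.0101
MRP = 6.41% − 2.82% = 3.59%
E(R) = R_f + β_L × MRP = 2.82% + 2.0101 × 3.59% = 10.04%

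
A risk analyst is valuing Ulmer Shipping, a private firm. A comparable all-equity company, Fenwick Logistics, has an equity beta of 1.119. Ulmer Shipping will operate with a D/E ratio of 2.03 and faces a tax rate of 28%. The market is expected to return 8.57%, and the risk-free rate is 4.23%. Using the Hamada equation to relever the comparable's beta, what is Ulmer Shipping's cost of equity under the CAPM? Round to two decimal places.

16.18%

β_L = β_U × [1 + (1 − t)(D/E)] = 1.119 × [1 + (1 − 0.28) × 2.03]
    = 1.119 × [1 + 0.72 × 2.03] = 1.119 × 2.4616 = 2.7545
MRP = 8.57% − 4.23% = 4.34%
E(R) = R_f + β_L × MRP = 4.23% + 2.7545 × 4.34% = 16.18%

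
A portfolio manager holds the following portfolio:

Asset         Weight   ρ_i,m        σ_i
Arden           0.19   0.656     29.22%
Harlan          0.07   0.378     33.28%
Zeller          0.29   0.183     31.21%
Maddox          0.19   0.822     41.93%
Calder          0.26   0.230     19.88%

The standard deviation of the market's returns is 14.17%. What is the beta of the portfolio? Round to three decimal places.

0.982

β_Arden = 0.656 × 29.22% / 14.17% = 1.3527
β_Harlan = 0.378 × 33.28% / 14.17% = 0.8878
β_Zeller = 0.183 × 31.21% / 14.17% = 0.4031
β_Maddox = 0.822 × 41.93% / 14.17% = 2.4324
β_Calder = 0.230 × 19.88% / 14.17% = 0.3227
β_P = Σ w_i β_i = 0.19×1.3527 + 0.07×0.8878 + 0.29×0.4031 + 0.19×2.4324 + 0.26×0.3227 = 0.9821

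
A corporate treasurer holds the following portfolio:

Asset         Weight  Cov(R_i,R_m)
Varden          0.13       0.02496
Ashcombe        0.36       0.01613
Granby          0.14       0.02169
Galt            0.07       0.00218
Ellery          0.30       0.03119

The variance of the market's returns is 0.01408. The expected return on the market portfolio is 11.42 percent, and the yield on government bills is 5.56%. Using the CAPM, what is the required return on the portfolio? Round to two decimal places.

β_Varden = 0.02496 / 0.01408 = 1.7727
β_Ashcombe = 0.01613 / 0.01408 = 1.1456
β_Granby = 0.02169 / 0.01408 = 1.5405
β_Galt = 0.00218 / 0.01408 = 0.1548
β_Ellery = 0.03119 / 0.01408 = 2.2152
β_P = Σ w_i β_i = 0.13×1.7727 + 0.36×1.1456 + 0.14×1.5405 + 0.07×0.1548 + 0.30×2.2152 = 1.5339
MRP = 11.42% − 5.56% = 5.86%
E(R_P) = R_f + β_P × MRP = 5.56% + 1.5339 × 5.86% = 14.55%

14.55%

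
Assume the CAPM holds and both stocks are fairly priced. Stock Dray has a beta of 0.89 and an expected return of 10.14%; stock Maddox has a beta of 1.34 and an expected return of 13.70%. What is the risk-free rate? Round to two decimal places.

Both satisfy E(R) = R_f + β·MRP, so the slope of the SML is
MRP = (13.70% − 10.14%) / (1.34 − 0.89) = 3.56% / 0.45 = 7.9111%
R_f = E(R_Dray) − β_Dray·MRP = 10.14% − 0.89 × 7.9111% = 3.0991%

3.10%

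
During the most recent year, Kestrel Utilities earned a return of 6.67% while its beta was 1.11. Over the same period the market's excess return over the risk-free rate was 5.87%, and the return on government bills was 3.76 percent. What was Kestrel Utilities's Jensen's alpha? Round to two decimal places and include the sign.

-3.61%

CAPM benchmark = R_f + β(R_m − R_f) = 3.76% + 1.11 × 5.87% = 10.2757%
α = actual − benchmark = 6.67% − 10.2757% = -3.61%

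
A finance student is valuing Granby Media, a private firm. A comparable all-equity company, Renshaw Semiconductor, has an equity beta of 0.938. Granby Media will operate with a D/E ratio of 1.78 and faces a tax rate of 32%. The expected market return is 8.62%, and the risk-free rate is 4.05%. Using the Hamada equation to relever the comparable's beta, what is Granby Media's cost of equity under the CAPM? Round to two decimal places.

β_L = β_U × [1 + (1 − t)(D/E)] = 0.938 × [1 + (1 − 0.32) × 1.78]
    = 0.938 × [1 + 0.68 × 1.78] = 0.938 × 2.2104 = 2.0734
MRP = 8.62% − 4.05% = 4.57%
E(R) = R_f + β_L × MRP = 4.05% + 2.0734 × 4.57% = 13.53%

13.53%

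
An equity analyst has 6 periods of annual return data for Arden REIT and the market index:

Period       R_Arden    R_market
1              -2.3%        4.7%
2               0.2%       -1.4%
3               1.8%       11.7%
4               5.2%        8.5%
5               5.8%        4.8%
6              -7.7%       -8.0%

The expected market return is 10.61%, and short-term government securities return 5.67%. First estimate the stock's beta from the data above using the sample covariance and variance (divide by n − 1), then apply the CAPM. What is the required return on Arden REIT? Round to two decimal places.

Mean R_i = (-2.3 + 0.2 + 1.8 + 5.2 + 5.8 − 7.7) / 6 = 0.5000%
Mean R_m = (4.7 − 1.4 + 11.7 + 8.5 + 4.8 − 8.0) / 6 = 3.3833%
Σ(R_i − R̄_i)(R_m − R̄_m) = 133.4600  ⇒  Cov = 133.4600 / 5 = 26.6920
Σ(R_m − R̄_m)² = 251.5483  ⇒  Var(R_m) = 251.5483 / 5 = 50.3097
β = Cov / Var(R_m) = 26.6920 / 50.3097 = 0.5306
MRP = 10.61% − 5.67% = 4.94%
E(R) = R_f + β × MRP = 5.67% + 0.5306 × 4.94% = 8.29%

8.29%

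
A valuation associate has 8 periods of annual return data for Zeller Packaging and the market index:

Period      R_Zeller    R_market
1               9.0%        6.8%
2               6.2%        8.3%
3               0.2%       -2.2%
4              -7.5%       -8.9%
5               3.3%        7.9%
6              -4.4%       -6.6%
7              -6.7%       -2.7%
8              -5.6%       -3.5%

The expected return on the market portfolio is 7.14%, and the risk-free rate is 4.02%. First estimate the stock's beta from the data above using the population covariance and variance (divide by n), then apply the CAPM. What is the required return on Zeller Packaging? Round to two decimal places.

6.63%

Mean R_i = (9.0 + 6.2 + 0.2 − 7.5 + 3.3 − 4.4 − 6.7 − 5.6) / 8 = -0.6875%
Mean R_m = (6.8 + 8.3 − 2.2 − 8.9 + 7.9 − 6.6 − 2.7 − 3.5) / 8 = -0.1125%
Σ(R_i − R̄_i)(R_m − R̄_m) = 271.1513  ⇒  Cov = 271.1513 / 8 = 33.8939
Σ(R_m − R̄_m)² = 324.5888  ⇒  Var(R_m) = 324.5888 / 8 = 40.5736
β = Cov / Var(R_m) = 33.8939 / 40.5736 = 0.8354
MRP = 7.14% − 4.02% = 3.12%
E(R) = R_f + β × MRP = 4.02% + 0.8354 × 3.12% = 6.63%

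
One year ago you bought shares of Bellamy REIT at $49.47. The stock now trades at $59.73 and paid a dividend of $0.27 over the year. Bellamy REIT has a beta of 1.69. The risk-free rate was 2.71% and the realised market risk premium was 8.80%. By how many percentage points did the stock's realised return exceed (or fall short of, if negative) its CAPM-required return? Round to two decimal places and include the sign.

Realised HPR = (P1 + D1 − P0) / P0 = (59.73 + 0.27 − 49.47) / 49.47 = 10.53 / 49.47 = 21.2856%
CAPM required = R_f + β·MRP = 2.71% + 1.69 × 8.80% = 17.5820%
α = realised − required = 21.2856% − 17.5820% = +3.70%

+3.70%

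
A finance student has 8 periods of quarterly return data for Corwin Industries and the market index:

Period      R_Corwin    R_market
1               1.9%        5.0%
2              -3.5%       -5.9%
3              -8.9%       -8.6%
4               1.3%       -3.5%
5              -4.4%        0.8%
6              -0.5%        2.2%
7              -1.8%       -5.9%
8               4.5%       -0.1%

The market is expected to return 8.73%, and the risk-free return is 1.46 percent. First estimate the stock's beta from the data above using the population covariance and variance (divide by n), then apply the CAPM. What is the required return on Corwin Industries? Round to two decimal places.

5.46%

Mean R_i = (1.9 − 3.5 − 8.9 + 1.3 − 4.4 − 0.5 − 1.8 + 4.5) / 8 = -1.4250%
Mean R_m = (5.0 − 5.9 − 8.6 − 3.5 + 0.8 + 2.2 − 5.9 − 0.1) / 8 = -2.0000%
Σ(R_i − R̄_i)(R_m − R̄_m) = 84.8900  ⇒  Cov = 84.8900 / 8 = 10.6113
Σ(R_m − R̄_m)² = 154.3200  ⇒  Var(R_m) = 154.3200 / 8 = 19.2900
β = Cov / Var(R_m) = 10.6113 / 19.2900 = 0.5501
MRP = 8.73% − 1.46% = 7.27%
E(R) = R_f + β × MRP = 1.46% + 0.5501 × 7.27% = 5.46%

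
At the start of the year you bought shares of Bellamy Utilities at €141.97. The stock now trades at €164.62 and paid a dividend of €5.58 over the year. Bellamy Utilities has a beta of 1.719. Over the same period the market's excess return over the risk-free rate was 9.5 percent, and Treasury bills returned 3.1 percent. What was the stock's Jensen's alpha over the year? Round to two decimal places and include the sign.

Realised HPR = (P1 + D1 − P0) / P0 = (164.62 + 5.58 − 141.97) / 141.97 = 28.23 / 141.97 = 19.8845%
CAPM required = R_f + β·MRP = 3.1% + 1.719 × 9.5% = 19.4305%
α = realised − required = 19.8845% − 19.4305% = +0.45%

+0.45%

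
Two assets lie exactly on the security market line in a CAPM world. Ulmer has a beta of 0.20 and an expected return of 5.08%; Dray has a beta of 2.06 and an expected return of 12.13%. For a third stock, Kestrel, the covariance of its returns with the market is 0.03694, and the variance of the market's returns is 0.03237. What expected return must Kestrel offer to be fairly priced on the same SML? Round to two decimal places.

MRP = (12.13% − 5.08%) / (2.06 − 0.20) = 3.7903%
R_f = 5.08% − 0.20 × 3.7903% = 4.3219%
β_Kestrel = Cov / Var(R_m) = 0.03694 / 0.03237 = 1.1412
E(R_Kestrel) = R_f + β × MRP = 4.3219% + 1.1412 × 3.7903% = 8.65%

8.65%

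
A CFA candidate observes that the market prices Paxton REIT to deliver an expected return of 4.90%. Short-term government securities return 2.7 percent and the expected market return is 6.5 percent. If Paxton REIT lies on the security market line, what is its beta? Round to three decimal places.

MRP = 6.5% − 2.7% = 3.80%
β = (E(R) − R_f) / MRP = (4.90% − 2.7%) / 3.8% = 2.20% / 3.8% = 0.579

0.579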